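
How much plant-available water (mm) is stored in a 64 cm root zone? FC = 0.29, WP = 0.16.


Step 1: Available water = (FC - WP) * depth * 10
Step 2: AW = (0.29 - 0.16) * 64 * 10
Step 3: AW = 0.13 * 64 * 10
Step 4: AW = 83.2 mm

83.2


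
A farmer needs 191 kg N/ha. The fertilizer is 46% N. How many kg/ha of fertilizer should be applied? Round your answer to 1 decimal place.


Step 1: Fertilizer rate = target N / (N content / 100)
Step 2: Rate = 191 / (46 / 100)
Step 3: Rate = 191 / 0.46
Step 4: Rate = 415.2 kg/ha

415.2


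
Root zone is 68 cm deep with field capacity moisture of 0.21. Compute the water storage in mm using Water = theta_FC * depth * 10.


Step 1: Water (mm) = theta_FC * depth (cm) * 10
Step 2: Water = 0.21 * 68 * 10
Step 3: Water = 142.8 mm

142.8


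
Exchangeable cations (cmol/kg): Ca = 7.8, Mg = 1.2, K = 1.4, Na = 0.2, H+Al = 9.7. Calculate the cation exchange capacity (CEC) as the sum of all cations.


Step 1: CEC = Ca + Mg + K + Na + (H+Al)
Step 2: CEC = 7.8 + 1.2 + 1.4 + 0.2 + 9.7
Step 3: CEC = 20.3 cmol/kg

20.3


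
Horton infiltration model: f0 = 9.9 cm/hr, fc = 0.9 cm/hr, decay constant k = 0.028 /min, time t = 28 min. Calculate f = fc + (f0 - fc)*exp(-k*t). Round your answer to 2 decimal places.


Step 1: f = fc + (f0 - fc) * exp(-k * t)
Step 2: exp(-0.028 * 28) = 0.456576
Step 3: f = 0.9 + (9.9 - 0.9) * 0.456576
Step 4: f = 0.9 + 9.0 * 0.456576
Step 5: f = 5.01 cm/hr

5.01


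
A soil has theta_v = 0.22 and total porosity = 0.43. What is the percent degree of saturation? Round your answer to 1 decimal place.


Step 1: S = 100 * theta_v / n
Step 2: S = 100 * 0.22 / 0.43
Step 3: S = 51.2%

51.2


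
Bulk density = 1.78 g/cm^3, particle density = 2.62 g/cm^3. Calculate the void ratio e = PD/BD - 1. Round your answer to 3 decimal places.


Step 1: e = PD / BD - 1
Step 2: e = 2.62 / 1.78 - 1
Step 3: e = 1.47191 - 1
Step 4: e = 0.472

0.472


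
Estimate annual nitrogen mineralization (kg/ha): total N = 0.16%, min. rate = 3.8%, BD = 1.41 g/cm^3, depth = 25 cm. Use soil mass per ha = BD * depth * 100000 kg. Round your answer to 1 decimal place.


Step 1: Soil mass per ha = BD * depth * 100000 = 1.41 * 25 * 100000 = 3525000 kg
Step 2: Total N pool = soil mass * N%/100 = 3525000 * 0.16/100 = 5640.0 kg/ha
Step 3: N mineralized = N pool * rate%/100 = 5640.0 * 3.8/100 = 214.3 kg/ha/yr

214.3


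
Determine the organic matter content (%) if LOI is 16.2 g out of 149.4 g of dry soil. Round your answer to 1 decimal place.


Step 1: OM% = 100 * LOI / sample mass
Step 2: OM = 100 * 16.2 / 149.4
Step 3: OM = 10.8%

10.8


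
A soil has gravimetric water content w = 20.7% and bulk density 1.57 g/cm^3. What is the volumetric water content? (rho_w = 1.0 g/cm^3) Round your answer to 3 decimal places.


Step 1: theta = (w / 100) * BD / rho_w
Step 2: theta = (20.7 / 100) * 1.57 / 1.0
Step 3: theta = 0.207 * 1.57
Step 4: theta = 0.325

0.325


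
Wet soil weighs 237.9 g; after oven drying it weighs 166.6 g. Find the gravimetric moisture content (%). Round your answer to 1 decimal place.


Step 1: Water mass = wet - dry = 237.9 - 166.6 = 71.3 g
Step 2: w = 100 * water mass / dry mass
Step 3: w = 100 * 71.3 / 166.6 = 42.8%

42.8


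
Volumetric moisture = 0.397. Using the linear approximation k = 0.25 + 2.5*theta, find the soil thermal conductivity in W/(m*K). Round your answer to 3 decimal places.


Step 1: k = 0.25 + 2.5 * theta
Step 2: k = 0.25 + 2.5 * 0.397
Step 3: k = 0.25 + 0.993
Step 4: k = 1.243 W/(m*K)

1.243


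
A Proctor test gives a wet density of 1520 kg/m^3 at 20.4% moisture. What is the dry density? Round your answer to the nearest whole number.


Step 1: Dry density = wet density / (1 + w/100)
Step 2: Dry density = 1520 / (1 + 20.4/100)
Step 3: Dry density = 1520 / 1.204
Step 4: Dry density = 1262 kg/m^3

1262


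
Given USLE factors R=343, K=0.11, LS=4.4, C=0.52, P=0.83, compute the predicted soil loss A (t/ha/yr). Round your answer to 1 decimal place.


Step 1: A = R * K * LS * C * P
Step 2: R * K = 343 * 0.11 = 37.73
Step 3: (R*K) * LS = 37.73 * 4.4 = 166.012
Step 4: * C * P = 166.012 * 0.52 * 0.83 = 71.7
Step 5: A = 71.7 t/(ha*yr)

71.7


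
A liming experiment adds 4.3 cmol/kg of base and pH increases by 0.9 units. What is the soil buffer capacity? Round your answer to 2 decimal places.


Step 1: BC = change in base / change in pH
Step 2: BC = 4.3 / 0.9
Step 3: BC = 4.78 cmol/(kg*pH unit)

4.78


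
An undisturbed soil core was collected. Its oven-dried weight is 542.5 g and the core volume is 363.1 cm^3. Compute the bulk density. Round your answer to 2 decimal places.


Step 1: Identify the formula: BD = dry mass / volume
Step 2: Substitute values: BD = 542.5 / 363.1
Step 3: BD = 1.49 g/cm^3

1.49


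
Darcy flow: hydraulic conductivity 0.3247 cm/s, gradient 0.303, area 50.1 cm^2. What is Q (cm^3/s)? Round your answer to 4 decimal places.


Step 1: Apply Darcy's law: Q = K * i * A
Step 2: Q = 0.3247 * 0.303 * 50.1
Step 3: Q = 4.929 cm^3/s

4.929


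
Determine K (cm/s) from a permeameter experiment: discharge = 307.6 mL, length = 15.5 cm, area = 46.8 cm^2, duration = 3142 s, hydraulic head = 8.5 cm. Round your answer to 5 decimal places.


Step 1: K = Q * L / (A * t * h)
Step 2: Numerator = 307.6 * 15.5 = 4767.8
Step 3: Denominator = 46.8 * 3142 * 8.5 = 1249887.6
Step 4: K = 4767.8 / 1249887.6 = 0.00381 cm/s

0.00381


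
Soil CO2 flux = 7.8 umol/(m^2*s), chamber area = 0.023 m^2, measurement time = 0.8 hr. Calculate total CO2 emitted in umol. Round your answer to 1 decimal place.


Step 1: Convert time to seconds: 0.8 hr * 3600 = 2880.0 s
Step 2: Total = flux * area * time_s
Step 3: Total = 7.8 * 0.023 * 2880.0
Step 4: Total = 516.7 umol

516.7


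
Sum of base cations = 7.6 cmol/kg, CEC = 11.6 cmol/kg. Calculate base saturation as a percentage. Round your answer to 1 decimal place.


Step 1: BS = 100 * (sum of bases) / CEC
Step 2: BS = 100 * 7.6 / 11.6
Step 3: BS = 65.5%

65.5


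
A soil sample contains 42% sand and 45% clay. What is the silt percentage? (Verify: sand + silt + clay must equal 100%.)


Step 1: sand + silt + clay = 100%
Step 2: silt = 100 - sand - clay
Step 3: silt = 100 - 42 - 45
Step 4: silt = 13%

13


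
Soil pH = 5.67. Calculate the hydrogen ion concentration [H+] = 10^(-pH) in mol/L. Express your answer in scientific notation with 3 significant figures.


Step 1: [H+] = 10^(-pH)
Step 2: [H+] = 10^(-5.67)
Step 3: [H+] = 2.14e-06 mol/L

2.14e-06


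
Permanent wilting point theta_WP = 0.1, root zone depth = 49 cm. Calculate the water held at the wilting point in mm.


Step 1: Water (mm) = theta_WP * depth * 10
Step 2: Water = 0.1 * 49 * 10
Step 3: Water = 49.0 mm

49.0


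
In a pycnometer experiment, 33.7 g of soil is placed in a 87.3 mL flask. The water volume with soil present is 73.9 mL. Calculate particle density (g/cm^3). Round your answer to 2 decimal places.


Step 1: Volume of solids = flask volume - water volume with soil
Step 2: V_solids = 87.3 - 73.9 = 13.4 mL
Step 3: Particle density = mass / V_solids = 33.7 / 13.4 = 2.51 g/cm^3

2.51


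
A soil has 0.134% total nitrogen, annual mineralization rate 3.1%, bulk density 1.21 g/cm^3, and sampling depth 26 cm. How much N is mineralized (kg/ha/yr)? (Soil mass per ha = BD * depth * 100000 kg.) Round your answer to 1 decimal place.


Step 1: Soil mass per ha = BD * depth * 100000 = 1.21 * 26 * 100000 = 3146000 kg
Step 2: Total N pool = soil mass * N%/100 = 3146000 * 0.134/100 = 4215.64 kg/ha
Step 3: N mineralized = N pool * rate%/100 = 4215.64 * 3.1/100 = 130.7 kg/ha/yr

130.7


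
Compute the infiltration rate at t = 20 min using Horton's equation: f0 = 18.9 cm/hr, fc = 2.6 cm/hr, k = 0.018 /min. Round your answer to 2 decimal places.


Step 1: f = fc + (f0 - fc) * exp(-k * t)
Step 2: exp(-0.018 * 20) = 0.697676
Step 3: f = 2.6 + (18.9 - 2.6) * 0.697676
Step 4: f = 2.6 + 16.3 * 0.697676
Step 5: f = 13.97 cm/hr

13.97


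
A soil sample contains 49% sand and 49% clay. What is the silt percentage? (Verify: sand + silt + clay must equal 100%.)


Step 1: sand + silt + clay = 100%
Step 2: silt = 100 - sand - clay
Step 3: silt = 100 - 49 - 49
Step 4: silt = 2%

2


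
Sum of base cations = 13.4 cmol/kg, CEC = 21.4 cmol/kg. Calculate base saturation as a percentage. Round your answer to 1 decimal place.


Step 1: BS = 100 * (sum of bases) / CEC
Step 2: BS = 100 * 13.4 / 21.4
Step 3: BS = 62.6%

62.6


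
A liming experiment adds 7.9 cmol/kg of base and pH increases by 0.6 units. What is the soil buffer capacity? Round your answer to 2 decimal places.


Step 1: BC = change in base / change in pH
Step 2: BC = 7.9 / 0.6
Step 3: BC = 13.17 cmol/(kg*pH unit)

13.17


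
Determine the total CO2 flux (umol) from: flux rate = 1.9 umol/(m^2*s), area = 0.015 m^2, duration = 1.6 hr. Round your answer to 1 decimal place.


Step 1: Convert time to seconds: 1.6 hr * 3600 = 5760.0 s
Step 2: Total = flux * area * time_s
Step 3: Total = 1.9 * 0.015 * 5760.0
Step 4: Total = 164.2 umol

164.2


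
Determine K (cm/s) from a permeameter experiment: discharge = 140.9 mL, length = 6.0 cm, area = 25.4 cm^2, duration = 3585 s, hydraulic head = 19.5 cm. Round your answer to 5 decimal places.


Step 1: K = Q * L / (A * t * h)
Step 2: Numerator = 140.9 * 6.0 = 845.4
Step 3: Denominator = 25.4 * 3585 * 19.5 = 1775650.5
Step 4: K = 845.4 / 1775650.5 = 0.00048 cm/s

0.00048


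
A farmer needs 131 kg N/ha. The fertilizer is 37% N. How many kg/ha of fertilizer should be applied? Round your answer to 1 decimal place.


Step 1: Fertilizer rate = target N / (N content / 100)
Step 2: Rate = 131 / (37 / 100)
Step 3: Rate = 131 / 0.37
Step 4: Rate = 354.1 kg/ha

354.1


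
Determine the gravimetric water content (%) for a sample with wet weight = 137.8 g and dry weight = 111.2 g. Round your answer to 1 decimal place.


Step 1: Water mass = wet - dry = 137.8 - 111.2 = 26.6 g
Step 2: w = 100 * water mass / dry mass
Step 3: w = 100 * 26.6 / 111.2 = 23.9%

23.9


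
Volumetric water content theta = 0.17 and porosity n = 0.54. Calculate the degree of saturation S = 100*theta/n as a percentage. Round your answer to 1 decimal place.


Step 1: S = 100 * theta_v / n
Step 2: S = 100 * 0.17 / 0.54
Step 3: S = 31.5%

31.5


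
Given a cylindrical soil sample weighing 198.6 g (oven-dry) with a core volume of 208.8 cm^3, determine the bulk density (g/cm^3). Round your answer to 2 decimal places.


Step 1: Identify the formula: BD = dry mass / volume
Step 2: Substitute values: BD = 198.6 / 208.8
Step 3: BD = 0.95 g/cm^3

0.95


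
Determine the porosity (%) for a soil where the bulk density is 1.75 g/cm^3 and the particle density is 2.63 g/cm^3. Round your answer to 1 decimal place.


Step 1: Formula: n = 100 * (1 - BD / PD)
Step 2: n = 100 * (1 - 1.75 / 2.63)
Step 3: n = 100 * (1 - 0.6654)
Step 4: n = 33.5%

33.5


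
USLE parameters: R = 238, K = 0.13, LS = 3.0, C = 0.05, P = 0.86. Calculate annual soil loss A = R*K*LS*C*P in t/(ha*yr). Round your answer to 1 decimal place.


Step 1: A = R * K * LS * C * P
Step 2: R * K = 238 * 0.13 = 30.94
Step 3: (R*K) * LS = 30.94 * 3.0 = 92.82
Step 4: * C * P = 92.82 * 0.05 * 0.86 = 4.0
Step 5: A = 4.0 t/(ha*yr)

4.0


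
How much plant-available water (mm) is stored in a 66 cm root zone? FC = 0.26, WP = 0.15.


Step 1: Available water = (FC - WP) * depth * 10
Step 2: AW = (0.26 - 0.15) * 66 * 10
Step 3: AW = 0.11 * 66 * 10
Step 4: AW = 72.6 mm

72.6


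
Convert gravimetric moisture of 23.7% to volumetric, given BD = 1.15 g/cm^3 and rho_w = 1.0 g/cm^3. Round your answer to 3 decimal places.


Step 1: theta = (w / 100) * BD / rho_w
Step 2: theta = (23.7 / 100) * 1.15 / 1.0
Step 3: theta = 0.237 * 1.15
Step 4: theta = 0.273

0.273


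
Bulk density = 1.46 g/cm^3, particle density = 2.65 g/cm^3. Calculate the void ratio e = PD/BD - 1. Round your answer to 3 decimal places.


Step 1: e = PD / BD - 1
Step 2: e = 2.65 / 1.46 - 1
Step 3: e = 1.81507 - 1
Step 4: e = 0.815

0.815


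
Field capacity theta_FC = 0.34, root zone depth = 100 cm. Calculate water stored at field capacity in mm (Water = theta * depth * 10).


Step 1: Water (mm) = theta_FC * depth (cm) * 10
Step 2: Water = 0.34 * 100 * 10
Step 3: Water = 340.0 mm

340.0


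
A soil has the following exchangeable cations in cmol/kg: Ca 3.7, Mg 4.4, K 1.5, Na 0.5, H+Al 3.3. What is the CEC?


Step 1: CEC = Ca + Mg + K + Na + (H+Al)
Step 2: CEC = 3.7 + 4.4 + 1.5 + 0.5 + 3.3
Step 3: CEC = 13.4 cmol/kg

13.4


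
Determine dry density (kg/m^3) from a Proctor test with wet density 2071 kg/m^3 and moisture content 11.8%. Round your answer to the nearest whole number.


Step 1: Dry density = wet density / (1 + w/100)
Step 2: Dry density = 2071 / (1 + 11.8/100)
Step 3: Dry density = 2071 / 1.118
Step 4: Dry density = 1852 kg/m^3

1852


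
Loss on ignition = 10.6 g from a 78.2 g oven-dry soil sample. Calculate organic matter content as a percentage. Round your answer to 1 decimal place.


Step 1: OM% = 100 * LOI / sample mass
Step 2: OM = 100 * 10.6 / 78.2
Step 3: OM = 13.6%

13.6


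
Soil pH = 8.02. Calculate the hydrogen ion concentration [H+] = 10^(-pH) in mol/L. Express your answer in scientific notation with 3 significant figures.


Step 1: [H+] = 10^(-pH)
Step 2: [H+] = 10^(-8.02)
Step 3: [H+] = 9.55e-09 mol/L

9.55e-09


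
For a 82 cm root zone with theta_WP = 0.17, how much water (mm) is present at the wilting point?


Step 1: Water (mm) = theta_WP * depth * 10
Step 2: Water = 0.17 * 82 * 10
Step 3: Water = 139.4 mm

139.4


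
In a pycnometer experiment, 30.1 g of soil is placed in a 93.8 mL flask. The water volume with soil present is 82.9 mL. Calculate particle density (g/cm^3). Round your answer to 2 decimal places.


Step 1: Volume of solids = flask volume - water volume with soil
Step 2: V_solids = 93.8 - 82.9 = 10.9 mL
Step 3: Particle density = mass / V_solids = 30.1 / 10.9 = 2.76 g/cm^3

2.76


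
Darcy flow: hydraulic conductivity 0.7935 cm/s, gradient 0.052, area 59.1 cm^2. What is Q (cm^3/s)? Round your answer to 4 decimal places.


Step 1: Apply Darcy's law: Q = K * i * A
Step 2: Q = 0.7935 * 0.052 * 59.1
Step 3: Q = 2.4386 cm^3/s

2.4386


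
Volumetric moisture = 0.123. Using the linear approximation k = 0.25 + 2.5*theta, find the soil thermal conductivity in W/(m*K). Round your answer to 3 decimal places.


Step 1: k = 0.25 + 2.5 * theta
Step 2: k = 0.25 + 2.5 * 0.123
Step 3: k = 0.25 + 0.308
Step 4: k = 0.558 W/(m*K)

0.558


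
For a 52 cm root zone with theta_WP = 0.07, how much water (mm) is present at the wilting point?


Step 1: Water (mm) = theta_WP * depth * 10
Step 2: Water = 0.07 * 52 * 10
Step 3: Water = 36.4 mm

36.4


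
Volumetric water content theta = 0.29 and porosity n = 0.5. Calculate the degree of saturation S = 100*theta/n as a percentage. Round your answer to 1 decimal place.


Step 1: S = 100 * theta_v / n
Step 2: S = 100 * 0.29 / 0.5
Step 3: S = 58.0%

58.0


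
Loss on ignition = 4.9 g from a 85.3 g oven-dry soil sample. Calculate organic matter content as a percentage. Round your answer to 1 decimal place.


Step 1: OM% = 100 * LOI / sample mass
Step 2: OM = 100 * 4.9 / 85.3
Step 3: OM = 5.7%

5.7


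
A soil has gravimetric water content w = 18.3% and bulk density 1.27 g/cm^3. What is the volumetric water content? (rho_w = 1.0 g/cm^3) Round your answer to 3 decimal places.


Step 1: theta = (w / 100) * BD / rho_w
Step 2: theta = (18.3 / 100) * 1.27 / 1.0
Step 3: theta = 0.183 * 1.27
Step 4: theta = 0.232

0.232


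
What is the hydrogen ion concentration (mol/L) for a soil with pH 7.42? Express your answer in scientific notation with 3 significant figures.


Step 1: [H+] = 10^(-pH)
Step 2: [H+] = 10^(-7.42)
Step 3: [H+] = 3.80e-08 mol/L

3.80e-08


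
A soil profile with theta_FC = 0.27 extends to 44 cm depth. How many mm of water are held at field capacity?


Step 1: Water (mm) = theta_FC * depth (cm) * 10
Step 2: Water = 0.27 * 44 * 10
Step 3: Water = 118.8 mm

118.8


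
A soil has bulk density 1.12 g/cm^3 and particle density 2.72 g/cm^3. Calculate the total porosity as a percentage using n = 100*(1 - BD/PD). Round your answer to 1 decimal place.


Step 1: Formula: n = 100 * (1 - BD / PD)
Step 2: n = 100 * (1 - 1.12 / 2.72)
Step 3: n = 100 * (1 - 0.41176)
Step 4: n = 58.8%

58.8


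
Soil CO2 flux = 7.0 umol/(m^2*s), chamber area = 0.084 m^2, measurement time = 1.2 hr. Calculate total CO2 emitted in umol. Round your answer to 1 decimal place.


Step 1: Convert time to seconds: 1.2 hr * 3600 = 4320.0 s
Step 2: Total = flux * area * time_s
Step 3: Total = 7.0 * 0.084 * 4320.0
Step 4: Total = 2540.2 umol

2540.2


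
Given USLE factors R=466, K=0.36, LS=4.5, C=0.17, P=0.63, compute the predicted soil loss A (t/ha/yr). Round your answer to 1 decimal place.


Step 1: A = R * K * LS * C * P
Step 2: R * K = 466 * 0.36 = 167.76
Step 3: (R*K) * LS = 167.76 * 4.5 = 754.92
Step 4: * C * P = 754.92 * 0.17 * 0.63 = 80.9
Step 5: A = 80.9 t/(ha*yr)

80.9


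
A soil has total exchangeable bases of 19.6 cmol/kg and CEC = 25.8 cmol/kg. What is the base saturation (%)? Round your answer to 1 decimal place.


Step 1: BS = 100 * (sum of bases) / CEC
Step 2: BS = 100 * 19.6 / 25.8
Step 3: BS = 76.0%

76.0


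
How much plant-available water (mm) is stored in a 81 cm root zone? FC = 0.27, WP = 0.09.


Step 1: Available water = (FC - WP) * depth * 10
Step 2: AW = (0.27 - 0.09) * 81 * 10
Step 3: AW = 0.18 * 81 * 10
Step 4: AW = 145.8 mm

145.8


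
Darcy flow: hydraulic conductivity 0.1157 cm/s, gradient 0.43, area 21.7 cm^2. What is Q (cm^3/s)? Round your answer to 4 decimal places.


Step 1: Apply Darcy's law: Q = K * i * A
Step 2: Q = 0.1157 * 0.43 * 21.7
Step 3: Q = 1.0796 cm^3/s

1.0796


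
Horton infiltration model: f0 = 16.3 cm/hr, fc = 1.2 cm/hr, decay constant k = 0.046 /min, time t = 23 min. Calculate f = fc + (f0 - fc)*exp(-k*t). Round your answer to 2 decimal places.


Step 1: f = fc + (f0 - fc) * exp(-k * t)
Step 2: exp(-0.046 * 23) = 0.347149
Step 3: f = 1.2 + (16.3 - 1.2) * 0.347149
Step 4: f = 1.2 + 15.1 * 0.347149
Step 5: f = 6.44 cm/hr

6.44


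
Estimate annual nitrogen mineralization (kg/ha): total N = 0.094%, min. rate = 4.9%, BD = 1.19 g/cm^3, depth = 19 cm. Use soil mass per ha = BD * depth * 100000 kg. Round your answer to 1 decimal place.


Step 1: Soil mass per ha = BD * depth * 100000 = 1.19 * 19 * 100000 = 2261000 kg
Step 2: Total N pool = soil mass * N%/100 = 2261000 * 0.094/100 = 2125.34 kg/ha
Step 3: N mineralized = N pool * rate%/100 = 2125.34 * 4.9/100 = 104.1 kg/ha/yr

104.1


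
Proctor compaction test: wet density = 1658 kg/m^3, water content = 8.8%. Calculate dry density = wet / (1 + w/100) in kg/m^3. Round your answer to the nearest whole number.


Step 1: Dry density = wet density / (1 + w/100)
Step 2: Dry density = 1658 / (1 + 8.8/100)
Step 3: Dry density = 1658 / 1.088
Step 4: Dry density = 1524 kg/m^3

1524


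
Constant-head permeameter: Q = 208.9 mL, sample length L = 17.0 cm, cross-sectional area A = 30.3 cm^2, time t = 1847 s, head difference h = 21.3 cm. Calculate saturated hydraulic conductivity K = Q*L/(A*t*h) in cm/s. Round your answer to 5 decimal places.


Step 1: K = Q * L / (A * t * h)
Step 2: Numerator = 208.9 * 17.0 = 3551.3
Step 3: Denominator = 30.3 * 1847 * 21.3 = 1192035.33
Step 4: K = 3551.3 / 1192035.33 = 0.00298 cm/s

0.00298


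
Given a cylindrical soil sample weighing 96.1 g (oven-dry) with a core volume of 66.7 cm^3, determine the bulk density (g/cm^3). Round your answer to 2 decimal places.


Step 1: Identify the formula: BD = dry mass / volume
Step 2: Substitute values: BD = 96.1 / 66.7
Step 3: BD = 1.44 g/cm^3

1.44


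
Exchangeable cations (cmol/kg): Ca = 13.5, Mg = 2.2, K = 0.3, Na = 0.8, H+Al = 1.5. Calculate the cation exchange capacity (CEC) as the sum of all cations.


Step 1: CEC = Ca + Mg + K + Na + (H+Al)
Step 2: CEC = 13.5 + 2.2 + 0.3 + 0.8 + 1.5
Step 3: CEC = 18.3 cmol/kg

18.3


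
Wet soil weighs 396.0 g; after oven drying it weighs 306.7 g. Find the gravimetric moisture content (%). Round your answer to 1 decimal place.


Step 1: Water mass = wet - dry = 396.0 - 306.7 = 89.3 g
Step 2: w = 100 * water mass / dry mass
Step 3: w = 100 * 89.3 / 306.7 = 29.1%

29.1


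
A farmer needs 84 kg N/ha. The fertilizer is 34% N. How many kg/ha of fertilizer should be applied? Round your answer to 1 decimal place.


Step 1: Fertilizer rate = target N / (N content / 100)
Step 2: Rate = 84 / (34 / 100)
Step 3: Rate = 84 / 0.34
Step 4: Rate = 247.1 kg/ha

247.1


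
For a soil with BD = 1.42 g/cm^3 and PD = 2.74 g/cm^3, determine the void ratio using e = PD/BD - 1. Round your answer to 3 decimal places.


Step 1: e = PD / BD - 1
Step 2: e = 2.74 / 1.42 - 1
Step 3: e = 1.92958 - 1
Step 4: e = 0.93

0.93


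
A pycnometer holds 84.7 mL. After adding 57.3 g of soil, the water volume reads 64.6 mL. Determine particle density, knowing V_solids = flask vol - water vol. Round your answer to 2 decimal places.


Step 1: Volume of solids = flask volume - water volume with soil
Step 2: V_solids = 84.7 - 64.6 = 20.1 mL
Step 3: Particle density = mass / V_solids = 57.3 / 20.1 = 2.85 g/cm^3

2.85


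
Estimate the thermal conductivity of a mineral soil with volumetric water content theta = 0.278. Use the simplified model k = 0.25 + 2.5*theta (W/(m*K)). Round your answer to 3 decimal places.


Step 1: k = 0.25 + 2.5 * theta
Step 2: k = 0.25 + 2.5 * 0.278
Step 3: k = 0.25 + 0.695
Step 4: k = 0.945 W/(m*K)

0.945


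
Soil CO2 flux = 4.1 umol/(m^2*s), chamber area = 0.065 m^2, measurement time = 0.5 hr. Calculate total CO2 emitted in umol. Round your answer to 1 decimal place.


Step 1: Convert time to seconds: 0.5 hr * 3600 = 1800.0 s
Step 2: Total = flux * area * time_s
Step 3: Total = 4.1 * 0.065 * 1800.0
Step 4: Total = 479.7 umol

479.7


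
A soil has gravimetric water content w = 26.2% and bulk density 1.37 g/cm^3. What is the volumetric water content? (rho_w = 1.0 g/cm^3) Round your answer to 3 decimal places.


Step 1: theta = (w / 100) * BD / rho_w
Step 2: theta = (26.2 / 100) * 1.37 / 1.0
Step 3: theta = 0.262 * 1.37
Step 4: theta = 0.359

0.359


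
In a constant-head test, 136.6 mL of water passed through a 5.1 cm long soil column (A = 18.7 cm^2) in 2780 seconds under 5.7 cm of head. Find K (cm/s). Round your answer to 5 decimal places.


Step 1: K = Q * L / (A * t * h)
Step 2: Numerator = 136.6 * 5.1 = 696.66
Step 3: Denominator = 18.7 * 2780 * 5.7 = 296320.2
Step 4: K = 696.66 / 296320.2 = 0.00235 cm/s

0.00235


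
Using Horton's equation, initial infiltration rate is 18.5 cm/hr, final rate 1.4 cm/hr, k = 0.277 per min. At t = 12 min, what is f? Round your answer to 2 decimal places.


Step 1: f = fc + (f0 - fc) * exp(-k * t)
Step 2: exp(-0.277 * 12) = 0.036009
Step 3: f = 1.4 + (18.5 - 1.4) * 0.036009
Step 4: f = 1.4 + 17.1 * 0.036009
Step 5: f = 2.02 cm/hr

2.02


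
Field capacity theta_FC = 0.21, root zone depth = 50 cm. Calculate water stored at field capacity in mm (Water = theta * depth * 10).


Step 1: Water (mm) = theta_FC * depth (cm) * 10
Step 2: Water = 0.21 * 50 * 10
Step 3: Water = 105.0 mm

105.0


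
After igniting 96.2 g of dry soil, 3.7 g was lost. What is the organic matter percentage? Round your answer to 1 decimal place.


Step 1: OM% = 100 * LOI / sample mass
Step 2: OM = 100 * 3.7 / 96.2
Step 3: OM = 3.8%

3.8


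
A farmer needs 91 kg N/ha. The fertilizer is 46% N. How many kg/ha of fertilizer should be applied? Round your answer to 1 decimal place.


Step 1: Fertilizer rate = target N / (N content / 100)
Step 2: Rate = 91 / (46 / 100)
Step 3: Rate = 91 / 0.46
Step 4: Rate = 197.8 kg/ha

197.8


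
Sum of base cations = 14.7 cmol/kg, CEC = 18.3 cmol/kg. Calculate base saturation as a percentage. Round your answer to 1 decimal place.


Step 1: BS = 100 * (sum of bases) / CEC
Step 2: BS = 100 * 14.7 / 18.3
Step 3: BS = 80.3%

80.3


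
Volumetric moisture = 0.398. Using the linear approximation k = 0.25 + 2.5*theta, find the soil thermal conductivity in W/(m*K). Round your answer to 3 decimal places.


Step 1: k = 0.25 + 2.5 * theta
Step 2: k = 0.25 + 2.5 * 0.398
Step 3: k = 0.25 + 0.995
Step 4: k = 1.245 W/(m*K)

1.245


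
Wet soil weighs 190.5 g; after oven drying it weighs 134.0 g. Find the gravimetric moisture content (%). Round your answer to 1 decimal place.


Step 1: Water mass = wet - dry = 190.5 - 134.0 = 56.5 g
Step 2: w = 100 * water mass / dry mass
Step 3: w = 100 * 56.5 / 134.0 = 42.2%

42.2


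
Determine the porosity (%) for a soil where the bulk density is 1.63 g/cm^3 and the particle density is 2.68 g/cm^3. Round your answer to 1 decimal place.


Step 1: Formula: n = 100 * (1 - BD / PD)
Step 2: n = 100 * (1 - 1.63 / 2.68)
Step 3: n = 100 * (1 - 0.60821)
Step 4: n = 39.2%

39.2


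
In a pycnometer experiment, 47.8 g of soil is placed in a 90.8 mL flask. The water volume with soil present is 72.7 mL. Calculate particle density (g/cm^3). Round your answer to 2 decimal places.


Step 1: Volume of solids = flask volume - water volume with soil
Step 2: V_solids = 90.8 - 72.7 = 18.1 mL
Step 3: Particle density = mass / V_solids = 47.8 / 18.1 = 2.64 g/cm^3

2.64


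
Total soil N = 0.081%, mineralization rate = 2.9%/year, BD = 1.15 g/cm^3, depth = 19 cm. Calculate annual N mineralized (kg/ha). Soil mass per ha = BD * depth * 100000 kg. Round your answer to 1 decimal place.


Step 1: Soil mass per ha = BD * depth * 100000 = 1.15 * 19 * 100000 = 2185000 kg
Step 2: Total N pool = soil mass * N%/100 = 2185000 * 0.081/100 = 1769.85 kg/ha
Step 3: N mineralized = N pool * rate%/100 = 1769.85 * 2.9/100 = 51.3 kg/ha/yr

51.3


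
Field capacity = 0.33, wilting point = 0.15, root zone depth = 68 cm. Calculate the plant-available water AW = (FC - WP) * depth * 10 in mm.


Step 1: Available water = (FC - WP) * depth * 10
Step 2: AW = (0.33 - 0.15) * 68 * 10
Step 3: AW = 0.18 * 68 * 10
Step 4: AW = 122.4 mm

122.4


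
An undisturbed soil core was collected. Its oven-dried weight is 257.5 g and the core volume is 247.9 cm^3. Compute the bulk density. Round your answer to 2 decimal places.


Step 1: Identify the formula: BD = dry mass / volume
Step 2: Substitute values: BD = 257.5 / 247.9
Step 3: BD = 1.04 g/cm^3

1.04


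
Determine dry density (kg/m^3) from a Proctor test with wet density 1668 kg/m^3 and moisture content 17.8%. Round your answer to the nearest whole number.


Step 1: Dry density = wet density / (1 + w/100)
Step 2: Dry density = 1668 / (1 + 17.8/100)
Step 3: Dry density = 1668 / 1.178
Step 4: Dry density = 1416 kg/m^3

1416


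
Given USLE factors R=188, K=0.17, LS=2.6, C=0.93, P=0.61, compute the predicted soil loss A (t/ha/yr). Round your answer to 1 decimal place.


Step 1: A = R * K * LS * C * P
Step 2: R * K = 188 * 0.17 = 31.96
Step 3: (R*K) * LS = 31.96 * 2.6 = 83.096
Step 4: * C * P = 83.096 * 0.93 * 0.61 = 47.1
Step 5: A = 47.1 t/(ha*yr)

47.1


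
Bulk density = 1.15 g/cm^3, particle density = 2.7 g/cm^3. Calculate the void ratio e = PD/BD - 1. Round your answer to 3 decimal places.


Step 1: e = PD / BD - 1
Step 2: e = 2.7 / 1.15 - 1
Step 3: e = 2.34783 - 1
Step 4: e = 1.348

1.348


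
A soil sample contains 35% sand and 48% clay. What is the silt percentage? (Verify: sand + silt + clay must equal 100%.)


Step 1: sand + silt + clay = 100%
Step 2: silt = 100 - sand - clay
Step 3: silt = 100 - 35 - 48
Step 4: silt = 17%

17


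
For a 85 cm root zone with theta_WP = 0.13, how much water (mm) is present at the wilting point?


Step 1: Water (mm) = theta_WP * depth * 10
Step 2: Water = 0.13 * 85 * 10
Step 3: Water = 110.5 mm

110.5


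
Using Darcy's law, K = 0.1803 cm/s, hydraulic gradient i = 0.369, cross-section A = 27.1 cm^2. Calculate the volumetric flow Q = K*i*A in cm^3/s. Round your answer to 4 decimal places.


Step 1: Apply Darcy's law: Q = K * i * A
Step 2: Q = 0.1803 * 0.369 * 27.1
Step 3: Q = 1.803 cm^3/s

1.803


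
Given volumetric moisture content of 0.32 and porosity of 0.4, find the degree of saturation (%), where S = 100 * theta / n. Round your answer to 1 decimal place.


Step 1: S = 100 * theta_v / n
Step 2: S = 100 * 0.32 / 0.4
Step 3: S = 80.0%

80.0


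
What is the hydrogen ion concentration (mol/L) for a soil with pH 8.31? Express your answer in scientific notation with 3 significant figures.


Step 1: [H+] = 10^(-pH)
Step 2: [H+] = 10^(-8.31)
Step 3: [H+] = 4.90e-09 mol/L

4.90e-09


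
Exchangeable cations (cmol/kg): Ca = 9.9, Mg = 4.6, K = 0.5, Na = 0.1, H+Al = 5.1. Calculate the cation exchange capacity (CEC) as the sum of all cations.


Step 1: CEC = Ca + Mg + K + Na + (H+Al)
Step 2: CEC = 9.9 + 4.6 + 0.5 + 0.1 + 5.1
Step 3: CEC = 20.2 cmol/kg

20.2


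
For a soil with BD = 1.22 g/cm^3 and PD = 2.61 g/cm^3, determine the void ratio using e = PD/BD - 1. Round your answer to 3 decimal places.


Step 1: e = PD / BD - 1
Step 2: e = 2.61 / 1.22 - 1
Step 3: e = 2.13934 - 1
Step 4: e = 1.139

1.139


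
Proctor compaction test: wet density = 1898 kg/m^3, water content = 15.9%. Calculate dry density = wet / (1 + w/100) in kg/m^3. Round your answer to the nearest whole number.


Step 1: Dry density = wet density / (1 + w/100)
Step 2: Dry density = 1898 / (1 + 15.9/100)
Step 3: Dry density = 1898 / 1.159
Step 4: Dry density = 1638 kg/m^3

1638


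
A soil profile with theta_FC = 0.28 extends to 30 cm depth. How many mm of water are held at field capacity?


Step 1: Water (mm) = theta_FC * depth (cm) * 10
Step 2: Water = 0.28 * 30 * 10
Step 3: Water = 84.0 mm

84.0


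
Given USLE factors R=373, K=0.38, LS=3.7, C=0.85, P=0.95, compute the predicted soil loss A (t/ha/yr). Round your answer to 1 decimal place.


Step 1: A = R * K * LS * C * P
Step 2: R * K = 373 * 0.38 = 141.74
Step 3: (R*K) * LS = 141.74 * 3.7 = 524.438
Step 4: * C * P = 524.438 * 0.85 * 0.95 = 423.5
Step 5: A = 423.5 t/(ha*yr)

423.5


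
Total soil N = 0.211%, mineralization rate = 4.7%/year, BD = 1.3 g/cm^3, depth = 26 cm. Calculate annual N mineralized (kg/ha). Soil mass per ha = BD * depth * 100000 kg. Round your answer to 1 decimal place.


Step 1: Soil mass per ha = BD * depth * 100000 = 1.3 * 26 * 100000 = 3380000 kg
Step 2: Total N pool = soil mass * N%/100 = 3380000 * 0.211/100 = 7131.8 kg/ha
Step 3: N mineralized = N pool * rate%/100 = 7131.8 * 4.7/100 = 335.2 kg/ha/yr

335.2


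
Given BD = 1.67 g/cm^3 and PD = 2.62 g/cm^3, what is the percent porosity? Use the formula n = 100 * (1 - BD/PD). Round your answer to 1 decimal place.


Step 1: Formula: n = 100 * (1 - BD / PD)
Step 2: n = 100 * (1 - 1.67 / 2.62)
Step 3: n = 100 * (1 - 0.6374)
Step 4: n = 36.3%

36.3


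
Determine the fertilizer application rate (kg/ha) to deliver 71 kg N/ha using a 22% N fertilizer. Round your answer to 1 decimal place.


Step 1: Fertilizer rate = target N / (N content / 100)
Step 2: Rate = 71 / (22 / 100)
Step 3: Rate = 71 / 0.22
Step 4: Rate = 322.7 kg/ha

322.7


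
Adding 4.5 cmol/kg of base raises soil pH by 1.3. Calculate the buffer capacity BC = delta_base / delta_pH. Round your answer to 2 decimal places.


Step 1: BC = change in base / change in pH
Step 2: BC = 4.5 / 1.3
Step 3: BC = 3.46 cmol/(kg*pH unit)

3.46


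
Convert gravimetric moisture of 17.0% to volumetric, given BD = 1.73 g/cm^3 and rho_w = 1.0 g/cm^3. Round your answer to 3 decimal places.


Step 1: theta = (w / 100) * BD / rho_w
Step 2: theta = (17.0 / 100) * 1.73 / 1.0
Step 3: theta = 0.17 * 1.73
Step 4: theta = 0.294

0.294


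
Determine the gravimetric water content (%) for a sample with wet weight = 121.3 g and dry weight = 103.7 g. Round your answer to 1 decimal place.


Step 1: Water mass = wet - dry = 121.3 - 103.7 = 17.6 g
Step 2: w = 100 * water mass / dry mass
Step 3: w = 100 * 17.6 / 103.7 = 17.0%

17.0


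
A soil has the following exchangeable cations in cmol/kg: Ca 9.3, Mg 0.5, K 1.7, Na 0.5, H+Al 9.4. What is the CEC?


Step 1: CEC = Ca + Mg + K + Na + (H+Al)
Step 2: CEC = 9.3 + 0.5 + 1.7 + 0.5 + 9.4
Step 3: CEC = 21.4 cmol/kg

21.4


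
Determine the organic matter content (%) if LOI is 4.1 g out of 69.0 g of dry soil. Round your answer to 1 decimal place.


Step 1: OM% = 100 * LOI / sample mass
Step 2: OM = 100 * 4.1 / 69.0
Step 3: OM = 5.9%

5.9


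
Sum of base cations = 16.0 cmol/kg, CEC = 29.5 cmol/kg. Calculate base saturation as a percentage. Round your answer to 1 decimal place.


Step 1: BS = 100 * (sum of bases) / CEC
Step 2: BS = 100 * 16.0 / 29.5
Step 3: BS = 54.2%

54.2


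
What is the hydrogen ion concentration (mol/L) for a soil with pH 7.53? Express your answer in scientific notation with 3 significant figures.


Step 1: [H+] = 10^(-pH)
Step 2: [H+] = 10^(-7.53)
Step 3: [H+] = 2.95e-08 mol/L

2.95e-08


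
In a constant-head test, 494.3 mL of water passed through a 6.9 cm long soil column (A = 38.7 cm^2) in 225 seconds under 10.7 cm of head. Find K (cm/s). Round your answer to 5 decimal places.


Step 1: K = Q * L / (A * t * h)
Step 2: Numerator = 494.3 * 6.9 = 3410.67
Step 3: Denominator = 38.7 * 225 * 10.7 = 93170.25
Step 4: K = 3410.67 / 93170.25 = 0.03661 cm/s

0.03661


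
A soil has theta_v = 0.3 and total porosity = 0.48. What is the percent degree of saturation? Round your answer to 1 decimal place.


Step 1: S = 100 * theta_v / n
Step 2: S = 100 * 0.3 / 0.48
Step 3: S = 62.5%

62.5


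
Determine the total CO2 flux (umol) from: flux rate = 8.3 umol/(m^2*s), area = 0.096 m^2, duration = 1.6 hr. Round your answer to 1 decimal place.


Step 1: Convert time to seconds: 1.6 hr * 3600 = 5760.0 s
Step 2: Total = flux * area * time_s
Step 3: Total = 8.3 * 0.096 * 5760.0
Step 4: Total = 4589.6 umol

4589.6


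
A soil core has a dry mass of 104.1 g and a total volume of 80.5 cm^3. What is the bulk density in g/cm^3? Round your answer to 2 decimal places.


Step 1: Identify the formula: BD = dry mass / volume
Step 2: Substitute values: BD = 104.1 / 80.5
Step 3: BD = 1.29 g/cm^3

1.29


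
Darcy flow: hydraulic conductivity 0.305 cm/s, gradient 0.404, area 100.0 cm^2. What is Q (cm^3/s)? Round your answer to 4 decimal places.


Step 1: Apply Darcy's law: Q = K * i * A
Step 2: Q = 0.305 * 0.404 * 100.0
Step 3: Q = 12.322 cm^3/s

12.322


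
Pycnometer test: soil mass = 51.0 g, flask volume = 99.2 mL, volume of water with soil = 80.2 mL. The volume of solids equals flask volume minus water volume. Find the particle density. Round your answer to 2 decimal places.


Step 1: Volume of solids = flask volume - water volume with soil
Step 2: V_solids = 99.2 - 80.2 = 19.0 mL
Step 3: Particle density = mass / V_solids = 51.0 / 19.0 = 2.68 g/cm^3

2.68


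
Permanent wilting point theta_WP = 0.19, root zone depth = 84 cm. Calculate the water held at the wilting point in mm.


Step 1: Water (mm) = theta_WP * depth * 10
Step 2: Water = 0.19 * 84 * 10
Step 3: Water = 159.6 mm

159.6


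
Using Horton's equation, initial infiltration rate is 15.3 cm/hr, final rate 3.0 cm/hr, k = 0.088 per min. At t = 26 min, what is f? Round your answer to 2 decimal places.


Step 1: f = fc + (f0 - fc) * exp(-k * t)
Step 2: exp(-0.088 * 26) = 0.101469
Step 3: f = 3.0 + (15.3 - 3.0) * 0.101469
Step 4: f = 3.0 + 12.3 * 0.101469
Step 5: f = 4.25 cm/hr

4.25


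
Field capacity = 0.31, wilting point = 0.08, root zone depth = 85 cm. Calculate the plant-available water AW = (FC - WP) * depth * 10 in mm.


Step 1: Available water = (FC - WP) * depth * 10
Step 2: AW = (0.31 - 0.08) * 85 * 10
Step 3: AW = 0.23 * 85 * 10
Step 4: AW = 195.5 mm

195.5


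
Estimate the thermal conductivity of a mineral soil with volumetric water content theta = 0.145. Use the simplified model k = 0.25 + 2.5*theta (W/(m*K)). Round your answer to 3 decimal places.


Step 1: k = 0.25 + 2.5 * theta
Step 2: k = 0.25 + 2.5 * 0.145
Step 3: k = 0.25 + 0.363
Step 4: k = 0.613 W/(m*K)

0.613


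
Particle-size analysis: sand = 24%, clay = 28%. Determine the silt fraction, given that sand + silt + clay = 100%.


Step 1: sand + silt + clay = 100%
Step 2: silt = 100 - sand - clay
Step 3: silt = 100 - 24 - 28
Step 4: silt = 48%

48


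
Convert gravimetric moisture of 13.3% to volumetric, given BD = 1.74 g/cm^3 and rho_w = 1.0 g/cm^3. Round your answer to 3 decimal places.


Step 1: theta = (w / 100) * BD / rho_w
Step 2: theta = (13.3 / 100) * 1.74 / 1.0
Step 3: theta = 0.133 * 1.74
Step 4: theta = 0.231

0.231


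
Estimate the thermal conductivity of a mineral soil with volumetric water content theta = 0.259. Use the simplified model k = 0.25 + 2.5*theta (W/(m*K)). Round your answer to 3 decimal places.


Step 1: k = 0.25 + 2.5 * theta
Step 2: k = 0.25 + 2.5 * 0.259
Step 3: k = 0.25 + 0.648
Step 4: k = 0.898 W/(m*K)

0.898


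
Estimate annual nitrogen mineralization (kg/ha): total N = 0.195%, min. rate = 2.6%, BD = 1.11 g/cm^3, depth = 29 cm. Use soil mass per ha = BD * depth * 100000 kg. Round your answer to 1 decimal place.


Step 1: Soil mass per ha = BD * depth * 100000 = 1.11 * 29 * 100000 = 3219000 kg
Step 2: Total N pool = soil mass * N%/100 = 3219000 * 0.195/100 = 6277.05 kg/ha
Step 3: N mineralized = N pool * rate%/100 = 6277.05 * 2.6/100 = 163.2 kg/ha/yr

163.2


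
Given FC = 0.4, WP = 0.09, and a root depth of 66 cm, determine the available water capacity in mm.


Step 1: Available water = (FC - WP) * depth * 10
Step 2: AW = (0.4 - 0.09) * 66 * 10
Step 3: AW = 0.31 * 66 * 10
Step 4: AW = 204.6 mm

204.6


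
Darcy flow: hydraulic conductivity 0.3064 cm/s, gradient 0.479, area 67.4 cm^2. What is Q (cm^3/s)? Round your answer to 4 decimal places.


Step 1: Apply Darcy's law: Q = K * i * A
Step 2: Q = 0.3064 * 0.479 * 67.4
Step 3: Q = 9.892 cm^3/s

9.892


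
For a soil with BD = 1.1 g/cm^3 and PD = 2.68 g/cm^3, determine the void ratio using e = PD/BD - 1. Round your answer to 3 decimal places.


Step 1: e = PD / BD - 1
Step 2: e = 2.68 / 1.1 - 1
Step 3: e = 2.43636 - 1
Step 4: e = 1.436

1.436


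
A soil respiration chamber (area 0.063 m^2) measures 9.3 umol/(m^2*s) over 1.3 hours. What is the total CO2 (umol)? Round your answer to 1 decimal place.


Step 1: Convert time to seconds: 1.3 hr * 3600 = 4680.0 s
Step 2: Total = flux * area * time_s
Step 3: Total = 9.3 * 0.063 * 4680.0
Step 4: Total = 2742.0 umol

2742.0


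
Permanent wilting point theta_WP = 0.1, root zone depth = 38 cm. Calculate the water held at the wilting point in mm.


Step 1: Water (mm) = theta_WP * depth * 10
Step 2: Water = 0.1 * 38 * 10
Step 3: Water = 38.0 mm

38.0


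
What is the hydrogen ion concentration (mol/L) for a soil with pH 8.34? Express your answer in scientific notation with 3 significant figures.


Step 1: [H+] = 10^(-pH)
Step 2: [H+] = 10^(-8.34)
Step 3: [H+] = 4.57e-09 mol/L

4.57e-09


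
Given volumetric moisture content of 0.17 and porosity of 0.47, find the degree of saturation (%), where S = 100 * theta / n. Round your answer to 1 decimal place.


Step 1: S = 100 * theta_v / n
Step 2: S = 100 * 0.17 / 0.47
Step 3: S = 36.2%

36.2


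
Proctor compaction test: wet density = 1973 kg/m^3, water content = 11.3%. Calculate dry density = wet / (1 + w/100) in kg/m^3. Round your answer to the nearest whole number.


Step 1: Dry density = wet density / (1 + w/100)
Step 2: Dry density = 1973 / (1 + 11.3/100)
Step 3: Dry density = 1973 / 1.113
Step 4: Dry density = 1773 kg/m^3

1773


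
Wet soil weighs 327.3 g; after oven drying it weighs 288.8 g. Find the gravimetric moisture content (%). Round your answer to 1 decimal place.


Step 1: Water mass = wet - dry = 327.3 - 288.8 = 38.5 g
Step 2: w = 100 * water mass / dry mass
Step 3: w = 100 * 38.5 / 288.8 = 13.3%

13.3
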